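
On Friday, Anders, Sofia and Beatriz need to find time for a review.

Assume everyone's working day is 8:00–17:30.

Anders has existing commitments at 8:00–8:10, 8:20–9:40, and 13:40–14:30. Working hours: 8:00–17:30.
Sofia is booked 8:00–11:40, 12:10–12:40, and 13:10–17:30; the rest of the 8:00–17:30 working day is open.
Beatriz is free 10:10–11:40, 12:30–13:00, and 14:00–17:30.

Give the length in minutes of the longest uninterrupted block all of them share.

20 minutes

Anders free within 08:00–17:30: 08:10–08:20, 09:40–13:40, 14:30–17:30.
Sofia free within 08:00–17:30: 11:40–12:10, 12:40–13:10.
Anders ∩ Sofia: 11:40–12:10, 12:40–13:10.
Anders ∩ Sofia ∩ Beatriz: 12:40–13:00.
Single common window of 20 minutes.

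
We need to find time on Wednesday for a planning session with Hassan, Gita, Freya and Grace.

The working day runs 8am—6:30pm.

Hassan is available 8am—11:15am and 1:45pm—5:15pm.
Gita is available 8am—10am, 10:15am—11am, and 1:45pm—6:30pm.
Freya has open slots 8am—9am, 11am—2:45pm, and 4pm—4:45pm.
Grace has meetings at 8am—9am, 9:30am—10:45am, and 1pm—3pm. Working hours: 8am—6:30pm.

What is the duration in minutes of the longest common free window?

Grace free within 08:00–18:30: 09:00–09:30, 10:45–13:00, 15:00–18:30.
Hassan ∩ Gita: 08:00–10:00, 10:15–11:00, 13:45–17:15.
Hassan ∩ Gita ∩ Freya: 08:00–09:00, 13:45–14:45, 16:00–16:45.
Hassan ∩ Gita ∩ Freya ∩ Grace: 16:00–16:45.
Single common window of 45 minutes.

45 minutes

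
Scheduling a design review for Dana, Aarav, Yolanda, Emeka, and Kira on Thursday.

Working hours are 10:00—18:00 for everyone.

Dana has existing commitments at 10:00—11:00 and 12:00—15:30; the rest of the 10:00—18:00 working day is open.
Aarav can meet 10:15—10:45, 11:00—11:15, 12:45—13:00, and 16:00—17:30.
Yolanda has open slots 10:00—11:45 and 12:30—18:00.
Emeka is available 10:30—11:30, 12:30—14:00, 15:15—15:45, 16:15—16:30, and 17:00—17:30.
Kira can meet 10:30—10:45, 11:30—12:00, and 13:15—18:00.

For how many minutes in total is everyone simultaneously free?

Dana free within 10:00–18:00: 11:00–12:00, 15:30–18:00.
Dana ∩ Aarav: 11:00–11:15, 16:00–17:30.
Dana ∩ Aarav ∩ Yolanda: 11:00–11:15, 16:00–17:30.
Dana ∩ Aarav ∩ Yolanda ∩ Emeka: 11:00–11:15, 16:15–16:30, 17:00–17:30.
Dana ∩ Aarav ∩ Yolanda ∩ Emeka ∩ Kira: 16:15–16:30, 17:00–17:30.
Total common minutes: 15 + 30 = 45.

45 minutes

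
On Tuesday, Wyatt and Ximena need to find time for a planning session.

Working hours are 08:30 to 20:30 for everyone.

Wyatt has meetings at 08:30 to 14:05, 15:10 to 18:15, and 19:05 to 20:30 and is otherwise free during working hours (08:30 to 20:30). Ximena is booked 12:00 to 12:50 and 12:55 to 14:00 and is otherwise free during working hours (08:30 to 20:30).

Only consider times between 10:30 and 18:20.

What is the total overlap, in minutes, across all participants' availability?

70 minutes

Wyatt free within 08:30–20:30: 14:05–15:10, 18:15–19:05.
Ximena free within 08:30–20:30: 08:30–12:00, 12:50–12:55, 14:00–20:30.
Wyatt ∩ Ximena: 14:05–15:10, 18:15–19:05.
Restricted to 10:30–18:20: 14:05–15:10, 18:15–18:20.
Total common minutes: 65 + 5 = 70.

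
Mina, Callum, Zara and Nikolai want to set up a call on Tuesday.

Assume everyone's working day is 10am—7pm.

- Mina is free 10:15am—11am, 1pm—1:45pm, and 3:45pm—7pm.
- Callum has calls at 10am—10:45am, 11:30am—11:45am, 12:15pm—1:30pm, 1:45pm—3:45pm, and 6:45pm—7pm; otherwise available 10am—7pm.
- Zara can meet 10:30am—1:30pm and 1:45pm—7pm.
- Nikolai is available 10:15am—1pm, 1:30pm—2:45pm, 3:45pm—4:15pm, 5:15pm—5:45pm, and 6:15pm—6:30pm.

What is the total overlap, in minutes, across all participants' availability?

90 minutes

Callum free within 10:00–19:00: 10:45–11:30, 11:45–12:15, 13:30–13:45, 15:45–18:45.
Mina ∩ Callum: 10:45–11:00, 13:30–13:45, 15:45–18:45.
Mina ∩ Callum ∩ Zara: 10:45–11:00, 15:45–18:45.
Mina ∩ Callum ∩ Zara ∩ Nikolai: 10:45–11:00, 15:45–16:15, 17:15–17:45, 18:15–18:30.
Total common minutes: 15 + 30 + 30 + 15 = 90.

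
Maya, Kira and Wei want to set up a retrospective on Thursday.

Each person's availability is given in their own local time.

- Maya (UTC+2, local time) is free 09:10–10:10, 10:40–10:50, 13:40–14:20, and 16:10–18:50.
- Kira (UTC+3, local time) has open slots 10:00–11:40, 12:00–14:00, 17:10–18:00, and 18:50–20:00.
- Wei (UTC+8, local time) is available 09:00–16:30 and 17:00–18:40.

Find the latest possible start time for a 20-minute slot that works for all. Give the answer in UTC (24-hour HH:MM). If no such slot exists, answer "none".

Maya → UTC: 07:10–08:10, 08:40–08:50, 11:40–12:20, 14:10–16:50.
Kira → UTC: 07:00–08:40, 09:00–11:00, 14:10–15:00, 15:50–17:00.
Wei → UTC: 01:00–08:30, 09:00–10:40.
Maya ∩ Kira: 07:10–08:10, 14:10–15:00, 15:50–16:50.
Maya ∩ Kira ∩ Wei: 07:10–08:10.
Windows ≥ 20 min: 07:10–08:10.
Latest start in the last window 07:10–08:10 is 08:10 − 20 min = 07:50.

07:50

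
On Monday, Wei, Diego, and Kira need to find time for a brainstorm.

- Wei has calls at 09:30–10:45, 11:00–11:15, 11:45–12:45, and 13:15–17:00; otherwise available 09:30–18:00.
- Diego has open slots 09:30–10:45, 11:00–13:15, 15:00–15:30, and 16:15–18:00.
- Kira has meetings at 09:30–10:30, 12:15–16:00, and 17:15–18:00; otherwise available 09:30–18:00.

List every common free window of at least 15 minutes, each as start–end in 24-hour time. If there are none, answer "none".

Wei free within 09:30–18:00: 10:45–11:00, 11:15–11:45, 12:45–13:15, 17:00–18:00.
Kira free within 09:30–18:00: 10:30–12:15, 16:00–17:15.
Wei ∩ Diego: 11:15–11:45, 12:45–13:15, 17:00–18:00.
Wei ∩ Diego ∩ Kira: 11:15–11:45, 17:00–17:15.
Windows ≥ 15 min: 11:15–11:45, 17:00–17:15.

11:15–11:45, 17:00–17:15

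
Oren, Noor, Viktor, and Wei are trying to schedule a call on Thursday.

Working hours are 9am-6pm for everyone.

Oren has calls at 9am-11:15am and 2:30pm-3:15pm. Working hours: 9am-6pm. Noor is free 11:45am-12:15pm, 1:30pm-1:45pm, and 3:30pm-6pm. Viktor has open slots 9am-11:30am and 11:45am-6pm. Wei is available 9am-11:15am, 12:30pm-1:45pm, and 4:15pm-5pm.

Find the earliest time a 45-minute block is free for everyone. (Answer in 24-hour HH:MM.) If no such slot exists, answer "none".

Oren free within 09:00–18:00: 11:15–14:30, 15:15–18:00.
Oren ∩ Noor: 11:45–12:15, 13:30–13:45, 15:30–18:00.
Oren ∩ Noor ∩ Viktor: 11:45–12:15, 13:30–13:45, 15:30–18:00.
Oren ∩ Noor ∩ Viktor ∩ Wei: 13:30–13:45, 16:15–17:00.
Windows ≥ 45 min: 16:15–17:00.
Earliest such window starts at 16:15.

16:15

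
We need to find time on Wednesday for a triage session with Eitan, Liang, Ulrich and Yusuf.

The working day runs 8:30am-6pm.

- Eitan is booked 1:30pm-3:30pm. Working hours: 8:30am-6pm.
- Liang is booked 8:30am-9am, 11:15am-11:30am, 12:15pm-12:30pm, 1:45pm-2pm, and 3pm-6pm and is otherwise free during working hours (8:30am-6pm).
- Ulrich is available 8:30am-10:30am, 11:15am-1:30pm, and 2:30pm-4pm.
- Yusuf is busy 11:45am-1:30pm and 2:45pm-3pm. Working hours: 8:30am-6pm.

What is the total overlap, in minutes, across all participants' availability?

105 minutes

Eitan free within 08:30–18:00: 08:30–13:30, 15:30–18:00.
Liang free within 08:30–18:00: 09:00–11:15, 11:30–12:15, 12:30–13:45, 14:00–15:00.
Yusuf free within 08:30–18:00: 08:30–11:45, 13:30–14:45, 15:00–18:00.
Eitan ∩ Liang: 09:00–11:15, 11:30–12:15, 12:30–13:30.
Eitan ∩ Liang ∩ Ulrich: 09:00–10:30, 11:30–12:15, 12:30–13:30.
Eitan ∩ Liang ∩ Ulrich ∩ Yusuf: 09:00–10:30, 11:30–11:45.
Total common minutes: 90 + 15 = 105.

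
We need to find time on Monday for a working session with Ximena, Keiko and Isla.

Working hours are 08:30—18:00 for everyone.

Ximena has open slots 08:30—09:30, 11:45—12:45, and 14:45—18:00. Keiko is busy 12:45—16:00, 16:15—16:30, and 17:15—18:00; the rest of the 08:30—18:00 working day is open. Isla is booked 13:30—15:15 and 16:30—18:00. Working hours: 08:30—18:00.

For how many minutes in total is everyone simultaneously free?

135 minutes

Keiko free within 08:30–18:00: 08:30–12:45, 16:00–16:15, 16:30–17:15.
Isla free within 08:30–18:00: 08:30–13:30, 15:15–16:30.
Ximena ∩ Keiko: 08:30–09:30, 11:45–12:45, 16:00–16:15, 16:30–17:15.
Ximena ∩ Keiko ∩ Isla: 08:30–09:30, 11:45–12:45, 16:00–16:15.
Total common minutes: 60 + 60 + 15 = 135.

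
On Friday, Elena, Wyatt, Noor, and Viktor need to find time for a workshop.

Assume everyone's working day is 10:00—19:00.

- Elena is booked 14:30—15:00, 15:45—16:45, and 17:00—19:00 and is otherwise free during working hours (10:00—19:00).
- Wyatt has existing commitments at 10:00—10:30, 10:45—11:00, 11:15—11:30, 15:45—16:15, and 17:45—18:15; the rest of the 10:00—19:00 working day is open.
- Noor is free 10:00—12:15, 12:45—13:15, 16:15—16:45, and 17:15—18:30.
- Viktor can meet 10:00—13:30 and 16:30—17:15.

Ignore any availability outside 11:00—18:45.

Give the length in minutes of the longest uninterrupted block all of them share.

45 minutes

Elena free within 10:00–19:00: 10:00–14:30, 15:00–15:45, 16:45–17:00.
Wyatt free within 10:00–19:00: 10:30–10:45, 11:00–11:15, 11:30–15:45, 16:15–17:45, 18:15–19:00.
Elena ∩ Wyatt: 10:30–10:45, 11:00–11:15, 11:30–14:30, 15:00–15:45, 16:45–17:00.
Elena ∩ Wyatt ∩ Noor: 10:30–10:45, 11:00–11:15, 11:30–12:15, 12:45–13:15.
Elena ∩ Wyatt ∩ Noor ∩ Viktor: 10:30–10:45, 11:00–11:15, 11:30–12:15, 12:45–13:15.
Restricted to 11:00–18:45: 11:00–11:15, 11:30–12:15, 12:45–13:15.
Common window lengths: 15, 45, 30 min; longest is 45.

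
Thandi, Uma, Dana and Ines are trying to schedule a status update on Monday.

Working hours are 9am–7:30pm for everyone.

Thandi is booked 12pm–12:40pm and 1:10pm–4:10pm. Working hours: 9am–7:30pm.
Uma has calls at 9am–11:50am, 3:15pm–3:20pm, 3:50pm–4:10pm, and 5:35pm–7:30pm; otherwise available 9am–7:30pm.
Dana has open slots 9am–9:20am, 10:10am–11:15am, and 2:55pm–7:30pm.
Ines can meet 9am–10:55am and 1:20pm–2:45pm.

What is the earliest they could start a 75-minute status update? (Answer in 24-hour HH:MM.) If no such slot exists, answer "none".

Thandi free within 09:00–19:30: 09:00–12:00, 12:40–13:10, 16:10–19:30.
Uma free within 09:00–19:30: 11:50–15:15, 15:20–15:50, 16:10–17:35.
Thandi ∩ Uma: 11:50–12:00, 12:40–13:10, 16:10–17:35.
Thandi ∩ Uma ∩ Dana: 16:10–17:35.
Thandi ∩ Uma ∩ Dana ∩ Ines: (none).
Windows ≥ 75 min: (none).

none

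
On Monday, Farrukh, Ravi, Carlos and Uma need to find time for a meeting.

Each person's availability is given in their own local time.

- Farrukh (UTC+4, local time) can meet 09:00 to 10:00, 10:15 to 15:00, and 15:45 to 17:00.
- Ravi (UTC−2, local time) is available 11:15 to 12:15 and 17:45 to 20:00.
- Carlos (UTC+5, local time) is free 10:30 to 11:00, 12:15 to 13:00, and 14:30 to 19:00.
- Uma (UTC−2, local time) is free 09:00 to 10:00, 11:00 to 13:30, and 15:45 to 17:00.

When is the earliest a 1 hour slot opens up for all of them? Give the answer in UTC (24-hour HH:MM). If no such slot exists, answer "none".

none

Farrukh → UTC: 05:00–06:00, 06:15–11:00, 11:45–13:00.
Ravi → UTC: 13:15–14:15, 19:45–22:00.
Carlos → UTC: 05:30–06:00, 07:15–08:00, 09:30–14:00.
Uma → UTC: 11:00–12:00, 13:00–15:30, 17:45–19:00.
Farrukh ∩ Ravi: (none).
Farrukh ∩ Ravi ∩ Carlos: (none).
Farrukh ∩ Ravi ∩ Carlos ∩ Uma: (none).
Windows ≥ 60 min: (none).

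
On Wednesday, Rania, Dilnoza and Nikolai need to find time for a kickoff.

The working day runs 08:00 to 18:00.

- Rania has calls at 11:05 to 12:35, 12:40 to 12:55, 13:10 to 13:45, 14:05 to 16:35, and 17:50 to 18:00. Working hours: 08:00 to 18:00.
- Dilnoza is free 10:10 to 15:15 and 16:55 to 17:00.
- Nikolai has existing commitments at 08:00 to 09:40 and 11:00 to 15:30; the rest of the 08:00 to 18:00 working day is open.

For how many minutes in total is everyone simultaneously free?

Rania free within 08:00–18:00: 08:00–11:05, 12:35–12:40, 12:55–13:10, 13:45–14:05, 16:35–17:50.
Nikolai free within 08:00–18:00: 09:40–11:00, 15:30–18:00.
Rania ∩ Dilnoza: 10:10–11:05, 12:35–12:40, 12:55–13:10, 13:45–14:05, 16:55–17:00.
Rania ∩ Dilnoza ∩ Nikolai: 10:10–11:00, 16:55–17:00.
Total common minutes: 50 + 5 = 55.

55 minutes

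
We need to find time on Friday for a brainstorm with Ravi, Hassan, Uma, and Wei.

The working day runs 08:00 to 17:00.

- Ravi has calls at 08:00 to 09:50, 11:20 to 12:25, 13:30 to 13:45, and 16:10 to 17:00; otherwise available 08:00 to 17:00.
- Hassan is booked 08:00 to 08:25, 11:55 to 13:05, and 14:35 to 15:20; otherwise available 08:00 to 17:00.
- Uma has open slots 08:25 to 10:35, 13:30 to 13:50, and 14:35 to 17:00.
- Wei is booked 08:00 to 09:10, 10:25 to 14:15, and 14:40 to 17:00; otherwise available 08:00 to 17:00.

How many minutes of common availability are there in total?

Ravi free within 08:00–17:00: 09:50–11:20, 12:25–13:30, 13:45–16:10.
Hassan free within 08:00–17:00: 08:25–11:55, 13:05–14:35, 15:20–17:00.
Wei free within 08:00–17:00: 09:10–10:25, 14:15–14:40.
Ravi ∩ Hassan: 09:50–11:20, 13:05–13:30, 13:45–14:35, 15:20–16:10.
Ravi ∩ Hassan ∩ Uma: 09:50–10:35, 13:45–13:50, 15:20–16:10.
Ravi ∩ Hassan ∩ Uma ∩ Wei: 09:50–10:25.
Total common minutes: 35.

35 minutes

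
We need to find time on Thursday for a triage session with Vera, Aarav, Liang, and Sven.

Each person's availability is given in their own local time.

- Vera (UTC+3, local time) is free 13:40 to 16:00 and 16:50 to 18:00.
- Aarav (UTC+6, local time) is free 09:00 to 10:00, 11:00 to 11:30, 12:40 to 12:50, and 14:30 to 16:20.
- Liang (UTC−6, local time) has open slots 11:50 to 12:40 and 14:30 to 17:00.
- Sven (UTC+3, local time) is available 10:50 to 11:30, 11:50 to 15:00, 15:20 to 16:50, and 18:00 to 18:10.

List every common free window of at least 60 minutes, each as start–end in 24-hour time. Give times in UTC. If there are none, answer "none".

none

Vera → UTC: 10:40–13:00, 13:50–15:00.
Aarav → UTC: 03:00–04:00, 05:00–05:30, 06:40–06:50, 08:30–10:20.
Liang → UTC: 17:50–18:40, 20:30–23:00.
Sven → UTC: 07:50–08:30, 08:50–12:00, 12:20–13:50, 15:00–15:10.
Vera ∩ Aarav: (none).
Vera ∩ Aarav ∩ Liang: (none).
Vera ∩ Aarav ∩ Liang ∩ Sven: (none).
Windows ≥ 60 min: (none).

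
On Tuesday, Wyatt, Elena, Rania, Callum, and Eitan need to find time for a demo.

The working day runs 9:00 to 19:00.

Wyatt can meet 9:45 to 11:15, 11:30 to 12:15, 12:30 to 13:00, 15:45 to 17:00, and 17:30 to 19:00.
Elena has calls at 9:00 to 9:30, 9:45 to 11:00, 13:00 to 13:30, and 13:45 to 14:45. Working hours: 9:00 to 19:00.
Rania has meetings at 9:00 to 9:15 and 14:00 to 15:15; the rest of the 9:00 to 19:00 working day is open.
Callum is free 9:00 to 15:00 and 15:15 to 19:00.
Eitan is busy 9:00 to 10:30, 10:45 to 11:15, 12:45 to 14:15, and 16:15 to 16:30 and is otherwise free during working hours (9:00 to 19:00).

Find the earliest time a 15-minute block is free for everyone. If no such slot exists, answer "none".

Elena free within 09:00–19:00: 09:30–09:45, 11:00–13:00, 13:30–13:45, 14:45–19:00.
Rania free within 09:00–19:00: 09:15–14:00, 15:15–19:00.
Eitan free within 09:00–19:00: 10:30–10:45, 11:15–12:45, 14:15–16:15, 16:30–19:00.
Wyatt ∩ Elena: 11:00–11:15, 11:30–12:15, 12:30–13:00, 15:45–17:00, 17:30–19:00.
Wyatt ∩ Elena ∩ Rania: 11:00–11:15, 11:30–12:15, 12:30–13:00, 15:45–17:00, 17:30–19:00.
Wyatt ∩ Elena ∩ Rania ∩ Callum: 11:00–11:15, 11:30–12:15, 12:30–13:00, 15:45–17:00, 17:30–19:00.
Wyatt ∩ Elena ∩ Rania ∩ Callum ∩ Eitan: 11:30–12:15, 12:30–12:45, 15:45–16:15, 16:30–17:00, 17:30–19:00.
Windows ≥ 15 min: 11:30–12:15, 12:30–12:45, 15:45–16:15, 16:30–17:00, 17:30–19:00.
Earliest such window starts at 11:30.

11:30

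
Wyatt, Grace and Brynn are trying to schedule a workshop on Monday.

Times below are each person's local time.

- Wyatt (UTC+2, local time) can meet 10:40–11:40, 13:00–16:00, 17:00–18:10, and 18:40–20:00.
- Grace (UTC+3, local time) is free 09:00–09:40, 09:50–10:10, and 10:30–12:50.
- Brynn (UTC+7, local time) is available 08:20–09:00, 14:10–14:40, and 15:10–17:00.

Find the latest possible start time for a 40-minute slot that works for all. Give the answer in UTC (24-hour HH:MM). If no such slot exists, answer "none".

09:00

Wyatt → UTC: 08:40–09:40, 11:00–14:00, 15:00–16:10, 16:40–18:00.
Grace → UTC: 06:00–06:40, 06:50–07:10, 07:30–09:50.
Brynn → UTC: 01:20–02:00, 07:10–07:40, 08:10–10:00.
Wyatt ∩ Grace: 08:40–09:40.
Wyatt ∩ Grace ∩ Brynn: 08:40–09:40.
Windows ≥ 40 min: 08:40–09:40.
Latest start in the last window 08:40–09:40 is 09:40 − 40 min = 09:00.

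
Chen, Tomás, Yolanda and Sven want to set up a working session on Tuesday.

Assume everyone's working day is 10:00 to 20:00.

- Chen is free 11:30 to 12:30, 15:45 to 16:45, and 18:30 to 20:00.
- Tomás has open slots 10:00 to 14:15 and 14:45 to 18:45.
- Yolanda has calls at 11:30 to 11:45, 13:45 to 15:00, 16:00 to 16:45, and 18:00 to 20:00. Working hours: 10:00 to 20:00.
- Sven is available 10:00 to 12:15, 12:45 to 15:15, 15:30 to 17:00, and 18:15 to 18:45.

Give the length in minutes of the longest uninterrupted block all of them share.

30 minutes

Yolanda free within 10:00–20:00: 10:00–11:30, 11:45–13:45, 15:00–16:00, 16:45–18:00.
Chen ∩ Tomás: 11:30–12:30, 15:45–16:45, 18:30–18:45.
Chen ∩ Tomás ∩ Yolanda: 11:45–12:30, 15:45–16:00.
Chen ∩ Tomás ∩ Yolanda ∩ Sven: 11:45–12:15, 15:45–16:00.
Common window lengths: 30, 15 min; longest is 30.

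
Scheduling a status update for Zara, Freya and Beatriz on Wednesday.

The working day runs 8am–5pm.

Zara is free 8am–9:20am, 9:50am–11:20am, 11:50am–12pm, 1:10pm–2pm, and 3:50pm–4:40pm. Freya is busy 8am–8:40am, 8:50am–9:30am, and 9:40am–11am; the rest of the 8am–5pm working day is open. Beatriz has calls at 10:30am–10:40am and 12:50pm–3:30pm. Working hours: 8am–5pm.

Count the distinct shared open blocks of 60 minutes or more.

0

Freya free within 08:00–17:00: 08:40–08:50, 09:30–09:40, 11:00–17:00.
Beatriz free within 08:00–17:00: 08:00–10:30, 10:40–12:50, 15:30–17:00.
Zara ∩ Freya: 08:40–08:50, 11:00–11:20, 11:50–12:00, 13:10–14:00, 15:50–16:40.
Zara ∩ Freya ∩ Beatriz: 08:40–08:50, 11:00–11:20, 11:50–12:00, 15:50–16:40.
Windows ≥ 60 min: (none).
That's 0 windows.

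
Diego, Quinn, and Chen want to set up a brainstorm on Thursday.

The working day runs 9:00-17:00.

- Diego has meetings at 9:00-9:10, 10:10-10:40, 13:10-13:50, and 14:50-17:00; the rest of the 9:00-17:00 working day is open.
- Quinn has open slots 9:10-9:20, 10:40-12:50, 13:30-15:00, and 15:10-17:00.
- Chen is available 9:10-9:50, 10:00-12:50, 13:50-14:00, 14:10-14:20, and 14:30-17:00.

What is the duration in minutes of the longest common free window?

130 minutes

Diego free within 09:00–17:00: 09:10–10:10, 10:40–13:10, 13:50–14:50.
Diego ∩ Quinn: 09:10–09:20, 10:40–12:50, 13:50–14:50.
Diego ∩ Quinn ∩ Chen: 09:10–09:20, 10:40–12:50, 13:50–14:00, 14:10–14:20, 14:30–14:50.
Common window lengths: 10, 130, 10, 10, 20 min; longest is 130.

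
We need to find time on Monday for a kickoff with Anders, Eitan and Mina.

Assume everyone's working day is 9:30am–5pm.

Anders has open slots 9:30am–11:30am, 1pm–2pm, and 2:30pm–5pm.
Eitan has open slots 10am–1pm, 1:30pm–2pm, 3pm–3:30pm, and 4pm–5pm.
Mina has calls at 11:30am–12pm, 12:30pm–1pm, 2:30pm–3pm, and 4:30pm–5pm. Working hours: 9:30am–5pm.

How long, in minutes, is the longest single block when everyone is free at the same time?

90 minutes

Mina free within 09:30–17:00: 09:30–11:30, 12:00–12:30, 13:00–14:30, 15:00–16:30.
Anders ∩ Eitan: 10:00–11:30, 13:30–14:00, 15:00–15:30, 16:00–17:00.
Anders ∩ Eitan ∩ Mina: 10:00–11:30, 13:30–14:00, 15:00–15:30, 16:00–16:30.
Common window lengths: 90, 30, 30, 30 min; longest is 90.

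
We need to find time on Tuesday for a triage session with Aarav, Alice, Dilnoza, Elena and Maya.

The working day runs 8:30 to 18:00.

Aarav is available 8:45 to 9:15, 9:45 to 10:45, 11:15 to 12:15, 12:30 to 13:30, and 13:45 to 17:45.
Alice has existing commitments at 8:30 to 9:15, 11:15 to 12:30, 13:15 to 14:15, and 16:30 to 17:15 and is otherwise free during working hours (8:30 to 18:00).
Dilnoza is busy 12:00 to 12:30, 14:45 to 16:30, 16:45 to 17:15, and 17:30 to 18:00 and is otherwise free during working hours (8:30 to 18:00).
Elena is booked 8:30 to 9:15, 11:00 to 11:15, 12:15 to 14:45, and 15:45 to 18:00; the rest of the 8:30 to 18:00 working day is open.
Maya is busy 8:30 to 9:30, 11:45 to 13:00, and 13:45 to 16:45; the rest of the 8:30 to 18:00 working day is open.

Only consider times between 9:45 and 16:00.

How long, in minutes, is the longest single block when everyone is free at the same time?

60 minutes

Alice free within 08:30–18:00: 09:15–11:15, 12:30–13:15, 14:15–16:30, 17:15–18:00.
Dilnoza free within 08:30–18:00: 08:30–12:00, 12:30–14:45, 16:30–16:45, 17:15–17:30.
Elena free within 08:30–18:00: 09:15–11:00, 11:15–12:15, 14:45–15:45.
Maya free within 08:30–18:00: 09:30–11:45, 13:00–13:45, 16:45–18:00.
Aarav ∩ Alice: 09:45–10:45, 12:30–13:15, 14:15–16:30, 17:15–17:45.
Aarav ∩ Alice ∩ Dilnoza: 09:45–10:45, 12:30–13:15, 14:15–14:45, 17:15–17:30.
Aarav ∩ Alice ∩ Dilnoza ∩ Elena: 09:45–10:45.
Aarav ∩ Alice ∩ Dilnoza ∩ Elena ∩ Maya: 09:45–10:45.
Restricted to 09:45–16:00: 09:45–10:45.
Single common window of 60 minutes.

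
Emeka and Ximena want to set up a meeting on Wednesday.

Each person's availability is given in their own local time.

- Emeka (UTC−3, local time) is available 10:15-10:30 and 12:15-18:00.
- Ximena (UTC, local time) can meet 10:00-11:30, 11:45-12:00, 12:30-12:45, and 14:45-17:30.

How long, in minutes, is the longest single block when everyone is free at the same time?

Emeka → UTC: 13:15–13:30, 15:15–21:00.
Ximena → UTC: 10:00–11:30, 11:45–12:00, 12:30–12:45, 14:45–17:30.
Emeka ∩ Ximena: 15:15–17:30.
Single common window of 135 minutes.

135 minutes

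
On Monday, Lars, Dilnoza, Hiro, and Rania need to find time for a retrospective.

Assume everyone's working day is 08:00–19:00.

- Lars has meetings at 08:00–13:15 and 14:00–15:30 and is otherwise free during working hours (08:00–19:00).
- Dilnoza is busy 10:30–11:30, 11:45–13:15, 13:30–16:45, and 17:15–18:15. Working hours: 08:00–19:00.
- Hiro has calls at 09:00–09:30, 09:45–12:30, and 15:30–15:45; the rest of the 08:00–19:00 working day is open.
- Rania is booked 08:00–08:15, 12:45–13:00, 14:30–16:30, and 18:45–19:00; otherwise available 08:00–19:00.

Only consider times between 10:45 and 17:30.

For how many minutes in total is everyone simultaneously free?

45 minutes

Lars free within 08:00–19:00: 13:15–14:00, 15:30–19:00.
Dilnoza free within 08:00–19:00: 08:00–10:30, 11:30–11:45, 13:15–13:30, 16:45–17:15, 18:15–19:00.
Hiro free within 08:00–19:00: 08:00–09:00, 09:30–09:45, 12:30–15:30, 15:45–19:00.
Rania free within 08:00–19:00: 08:15–12:45, 13:00–14:30, 16:30–18:45.
Lars ∩ Dilnoza: 13:15–13:30, 16:45–17:15, 18:15–19:00.
Lars ∩ Dilnoza ∩ Hiro: 13:15–13:30, 16:45–17:15, 18:15–19:00.
Lars ∩ Dilnoza ∩ Hiro ∩ Rania: 13:15–13:30, 16:45–17:15, 18:15–18:45.
Restricted to 10:45–17:30: 13:15–13:30, 16:45–17:15.
Total common minutes: 15 + 30 = 45.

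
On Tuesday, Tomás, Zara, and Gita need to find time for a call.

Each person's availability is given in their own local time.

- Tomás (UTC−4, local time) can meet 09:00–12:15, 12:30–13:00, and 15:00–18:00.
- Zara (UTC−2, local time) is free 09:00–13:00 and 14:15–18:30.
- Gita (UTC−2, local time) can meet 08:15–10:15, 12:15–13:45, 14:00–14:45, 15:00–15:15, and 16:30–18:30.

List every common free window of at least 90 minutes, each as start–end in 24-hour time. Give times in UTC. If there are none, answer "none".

19:00–20:30

Tomás → UTC: 13:00–16:15, 16:30–17:00, 19:00–22:00.
Zara → UTC: 11:00–15:00, 16:15–20:30.
Gita → UTC: 10:15–12:15, 14:15–15:45, 16:00–16:45, 17:00–17:15, 18:30–20:30.
Tomás ∩ Zara: 13:00–15:00, 16:30–17:00, 19:00–20:30.
Tomás ∩ Zara ∩ Gita: 14:15–15:00, 16:30–16:45, 19:00–20:30.
Windows ≥ 90 min: 19:00–20:30.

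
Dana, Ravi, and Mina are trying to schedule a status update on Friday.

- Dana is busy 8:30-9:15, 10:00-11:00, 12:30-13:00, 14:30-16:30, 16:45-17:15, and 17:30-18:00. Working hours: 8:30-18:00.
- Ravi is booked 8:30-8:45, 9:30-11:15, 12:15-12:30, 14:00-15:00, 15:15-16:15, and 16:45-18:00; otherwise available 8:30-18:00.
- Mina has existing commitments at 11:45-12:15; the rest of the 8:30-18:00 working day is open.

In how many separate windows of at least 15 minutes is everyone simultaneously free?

4

Dana free within 08:30–18:00: 09:15–10:00, 11:00–12:30, 13:00–14:30, 16:30–16:45, 17:15–17:30.
Ravi free within 08:30–18:00: 08:45–09:30, 11:15–12:15, 12:30–14:00, 15:00–15:15, 16:15–16:45.
Mina free within 08:30–18:00: 08:30–11:45, 12:15–18:00.
Dana ∩ Ravi: 09:15–09:30, 11:15–12:15, 13:00–14:00, 16:30–16:45.
Dana ∩ Ravi ∩ Mina: 09:15–09:30, 11:15–11:45, 13:00–14:00, 16:30–16:45.
Windows ≥ 15 min: 09:15–09:30, 11:15–11:45, 13:00–14:00, 16:30–16:45.
That's 4 windows.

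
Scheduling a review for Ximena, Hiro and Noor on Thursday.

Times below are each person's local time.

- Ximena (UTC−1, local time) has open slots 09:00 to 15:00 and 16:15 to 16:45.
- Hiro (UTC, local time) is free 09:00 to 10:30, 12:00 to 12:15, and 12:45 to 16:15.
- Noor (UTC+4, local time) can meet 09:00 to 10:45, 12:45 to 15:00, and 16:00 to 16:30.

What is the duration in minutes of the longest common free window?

30 minutes

Ximena → UTC: 10:00–16:00, 17:15–17:45.
Hiro → UTC: 09:00–10:30, 12:00–12:15, 12:45–16:15.
Noor → UTC: 05:00–06:45, 08:45–11:00, 12:00–12:30.
Ximena ∩ Hiro: 10:00–10:30, 12:00–12:15, 12:45–16:00.
Ximena ∩ Hiro ∩ Noor: 10:00–10:30, 12:00–12:15.
Common window lengths: 30, 15 min; longest is 30.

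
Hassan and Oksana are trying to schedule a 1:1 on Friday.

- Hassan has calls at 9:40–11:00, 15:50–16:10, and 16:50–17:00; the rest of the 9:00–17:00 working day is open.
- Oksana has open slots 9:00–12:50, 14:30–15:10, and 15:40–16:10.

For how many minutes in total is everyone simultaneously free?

Hassan free within 09:00–17:00: 09:00–09:40, 11:00–15:50, 16:10–16:50.
Hassan ∩ Oksana: 09:00–09:40, 11:00–12:50, 14:30–15:10, 15:40–15:50.
Total common minutes: 40 + 110 + 40 + 10 = 200.

200 minutes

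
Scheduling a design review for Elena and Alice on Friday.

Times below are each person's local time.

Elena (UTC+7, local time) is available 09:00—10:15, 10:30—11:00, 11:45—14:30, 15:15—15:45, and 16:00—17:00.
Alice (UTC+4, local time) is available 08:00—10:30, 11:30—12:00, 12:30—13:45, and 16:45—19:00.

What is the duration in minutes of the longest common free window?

105 minutes

Elena → UTC: 02:00–03:15, 03:30–04:00, 04:45–07:30, 08:15–08:45, 09:00–10:00.
Alice → UTC: 04:00–06:30, 07:30–08:00, 08:30–09:45, 12:45–15:00.
Elena ∩ Alice: 04:45–06:30, 08:30–08:45, 09:00–09:45.
Common window lengths: 105, 15, 45 min; longest is 105.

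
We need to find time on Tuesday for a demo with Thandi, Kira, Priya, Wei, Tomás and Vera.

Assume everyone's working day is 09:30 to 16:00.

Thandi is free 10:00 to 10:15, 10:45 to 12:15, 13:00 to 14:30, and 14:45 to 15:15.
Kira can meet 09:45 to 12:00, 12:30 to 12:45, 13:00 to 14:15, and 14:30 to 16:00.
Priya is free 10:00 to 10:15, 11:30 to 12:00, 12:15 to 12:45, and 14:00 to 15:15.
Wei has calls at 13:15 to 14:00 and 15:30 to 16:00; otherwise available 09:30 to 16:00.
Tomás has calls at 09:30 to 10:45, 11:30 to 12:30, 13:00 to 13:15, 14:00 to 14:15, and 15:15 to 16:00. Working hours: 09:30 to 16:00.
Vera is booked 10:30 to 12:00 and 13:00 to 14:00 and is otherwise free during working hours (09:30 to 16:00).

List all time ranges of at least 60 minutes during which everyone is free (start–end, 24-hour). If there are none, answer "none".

none

Wei free within 09:30–16:00: 09:30–13:15, 14:00–15:30.
Tomás free within 09:30–16:00: 10:45–11:30, 12:30–13:00, 13:15–14:00, 14:15–15:15.
Vera free within 09:30–16:00: 09:30–10:30, 12:00–13:00, 14:00–16:00.
Thandi ∩ Kira: 10:00–10:15, 10:45–12:00, 13:00–14:15, 14:45–15:15.
Thandi ∩ Kira ∩ Priya: 10:00–10:15, 11:30–12:00, 14:00–14:15, 14:45–15:15.
Thandi ∩ Kira ∩ Priya ∩ Wei: 10:00–10:15, 11:30–12:00, 14:00–14:15, 14:45–15:15.
Thandi ∩ Kira ∩ Priya ∩ Wei ∩ Tomás: 14:45–15:15.
Thandi ∩ Kira ∩ Priya ∩ Wei ∩ Tomás ∩ Vera: 14:45–15:15.
Windows ≥ 60 min: (none).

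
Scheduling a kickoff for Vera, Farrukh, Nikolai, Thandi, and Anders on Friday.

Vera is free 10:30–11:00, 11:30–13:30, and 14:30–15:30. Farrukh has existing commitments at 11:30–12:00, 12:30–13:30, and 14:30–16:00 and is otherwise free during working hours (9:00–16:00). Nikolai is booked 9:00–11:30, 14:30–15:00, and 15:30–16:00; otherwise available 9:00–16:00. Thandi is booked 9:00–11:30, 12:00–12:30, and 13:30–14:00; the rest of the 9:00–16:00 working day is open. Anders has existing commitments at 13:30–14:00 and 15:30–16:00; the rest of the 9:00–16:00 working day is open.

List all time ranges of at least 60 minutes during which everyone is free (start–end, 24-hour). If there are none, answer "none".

Farrukh free within 09:00–16:00: 09:00–11:30, 12:00–12:30, 13:30–14:30.
Nikolai free within 09:00–16:00: 11:30–14:30, 15:00–15:30.
Thandi free within 09:00–16:00: 11:30–12:00, 12:30–13:30, 14:00–16:00.
Anders free within 09:00–16:00: 09:00–13:30, 14:00–15:30.
Vera ∩ Farrukh: 10:30–11:00, 12:00–12:30.
Vera ∩ Farrukh ∩ Nikolai: 12:00–12:30.
Vera ∩ Farrukh ∩ Nikolai ∩ Thandi: (none).
Vera ∩ Farrukh ∩ Nikolai ∩ Thandi ∩ Anders: (none).
Windows ≥ 60 min: (none).

none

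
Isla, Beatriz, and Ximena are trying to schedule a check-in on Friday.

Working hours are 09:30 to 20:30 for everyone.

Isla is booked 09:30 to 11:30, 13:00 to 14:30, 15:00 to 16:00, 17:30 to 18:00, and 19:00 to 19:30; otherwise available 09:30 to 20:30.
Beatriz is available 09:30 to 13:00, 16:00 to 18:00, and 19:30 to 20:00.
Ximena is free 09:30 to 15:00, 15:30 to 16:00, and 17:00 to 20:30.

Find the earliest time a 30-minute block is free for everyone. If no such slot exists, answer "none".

11:30

Isla free within 09:30–20:30: 11:30–13:00, 14:30–15:00, 16:00–17:30, 18:00–19:00, 19:30–20:30.
Isla ∩ Beatriz: 11:30–13:00, 16:00–17:30, 19:30–20:00.
Isla ∩ Beatriz ∩ Ximena: 11:30–13:00, 17:00–17:30, 19:30–20:00.
Windows ≥ 30 min: 11:30–13:00, 17:00–17:30, 19:30–20:00.
Earliest such window starts at 11:30.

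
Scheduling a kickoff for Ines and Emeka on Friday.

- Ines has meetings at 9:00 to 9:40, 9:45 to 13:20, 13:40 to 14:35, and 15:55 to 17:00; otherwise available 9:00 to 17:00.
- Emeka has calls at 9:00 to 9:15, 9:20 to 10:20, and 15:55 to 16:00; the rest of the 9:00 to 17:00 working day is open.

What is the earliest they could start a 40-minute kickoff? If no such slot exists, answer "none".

14:35

Ines free within 09:00–17:00: 09:40–09:45, 13:20–13:40, 14:35–15:55.
Emeka free within 09:00–17:00: 09:15–09:20, 10:20–15:55, 16:00–17:00.
Ines ∩ Emeka: 13:20–13:40, 14:35–15:55.
Windows ≥ 40 min: 14:35–15:55.
Earliest such window starts at 14:35.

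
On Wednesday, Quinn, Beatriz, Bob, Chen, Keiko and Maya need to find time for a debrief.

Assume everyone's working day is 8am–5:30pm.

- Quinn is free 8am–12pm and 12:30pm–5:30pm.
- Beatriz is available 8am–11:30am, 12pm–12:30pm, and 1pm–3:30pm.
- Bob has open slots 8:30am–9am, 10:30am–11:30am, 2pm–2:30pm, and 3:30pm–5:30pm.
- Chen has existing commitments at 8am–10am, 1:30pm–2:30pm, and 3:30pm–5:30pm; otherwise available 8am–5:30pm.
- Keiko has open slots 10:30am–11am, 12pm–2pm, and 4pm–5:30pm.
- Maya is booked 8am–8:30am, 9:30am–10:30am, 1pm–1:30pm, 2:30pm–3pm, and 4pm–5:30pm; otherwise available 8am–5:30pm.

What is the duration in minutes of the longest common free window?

30 minutes

Chen free within 08:00–17:30: 10:00–13:30, 14:30–15:30.
Maya free within 08:00–17:30: 08:30–09:30, 10:30–13:00, 13:30–14:30, 15:00–16:00.
Quinn ∩ Beatriz: 08:00–11:30, 13:00–15:30.
Quinn ∩ Beatriz ∩ Bob: 08:30–09:00, 10:30–11:30, 14:00–14:30.
Quinn ∩ Beatriz ∩ Bob ∩ Chen: 10:30–11:30.
Quinn ∩ Beatriz ∩ Bob ∩ Chen ∩ Keiko: 10:30–11:00.
Quinn ∩ Beatriz ∩ Bob ∩ Chen ∩ Keiko ∩ Maya: 10:30–11:00.
Single common window of 30 minutes.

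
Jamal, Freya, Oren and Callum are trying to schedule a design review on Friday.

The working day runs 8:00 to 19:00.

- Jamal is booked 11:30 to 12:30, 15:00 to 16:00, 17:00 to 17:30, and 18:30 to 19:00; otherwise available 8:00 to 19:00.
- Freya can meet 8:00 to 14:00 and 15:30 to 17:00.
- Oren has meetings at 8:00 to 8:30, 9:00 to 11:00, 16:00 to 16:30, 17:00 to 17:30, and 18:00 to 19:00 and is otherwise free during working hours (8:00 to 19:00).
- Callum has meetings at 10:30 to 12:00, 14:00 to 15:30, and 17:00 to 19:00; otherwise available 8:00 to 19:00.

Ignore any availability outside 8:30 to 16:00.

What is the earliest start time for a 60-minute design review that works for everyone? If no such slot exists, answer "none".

Jamal free within 08:00–19:00: 08:00–11:30, 12:30–15:00, 16:00–17:00, 17:30–18:30.
Oren free within 08:00–19:00: 08:30–09:00, 11:00–16:00, 16:30–17:00, 17:30–18:00.
Callum free within 08:00–19:00: 08:00–10:30, 12:00–14:00, 15:30–17:00.
Jamal ∩ Freya: 08:00–11:30, 12:30–14:00, 16:00–17:00.
Jamal ∩ Freya ∩ Oren: 08:30–09:00, 11:00–11:30, 12:30–14:00, 16:30–17:00.
Jamal ∩ Freya ∩ Oren ∩ Callum: 08:30–09:00, 12:30–14:00, 16:30–17:00.
Restricted to 08:30–16:00: 08:30–09:00, 12:30–14:00.
Windows ≥ 60 min: 12:30–14:00.
Earliest such window starts at 12:30.

12:30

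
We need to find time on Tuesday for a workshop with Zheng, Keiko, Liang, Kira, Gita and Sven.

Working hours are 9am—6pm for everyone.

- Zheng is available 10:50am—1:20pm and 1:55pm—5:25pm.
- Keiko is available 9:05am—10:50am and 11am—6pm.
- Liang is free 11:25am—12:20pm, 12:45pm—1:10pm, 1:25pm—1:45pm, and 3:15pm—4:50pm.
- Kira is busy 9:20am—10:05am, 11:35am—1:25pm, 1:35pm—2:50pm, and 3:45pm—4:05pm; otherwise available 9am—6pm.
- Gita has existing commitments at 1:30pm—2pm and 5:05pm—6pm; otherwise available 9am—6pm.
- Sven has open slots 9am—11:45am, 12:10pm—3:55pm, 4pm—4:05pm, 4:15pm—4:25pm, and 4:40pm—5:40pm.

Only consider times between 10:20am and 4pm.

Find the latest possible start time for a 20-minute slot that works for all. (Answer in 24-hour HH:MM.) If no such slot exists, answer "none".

15:25

Kira free within 09:00–18:00: 09:00–09:20, 10:05–11:35, 13:25–13:35, 14:50–15:45, 16:05–18:00.
Gita free within 09:00–18:00: 09:00–13:30, 14:00–17:05.
Zheng ∩ Keiko: 11:00–13:20, 13:55–17:25.
Zheng ∩ Keiko ∩ Liang: 11:25–12:20, 12:45–13:10, 15:15–16:50.
Zheng ∩ Keiko ∩ Liang ∩ Kira: 11:25–11:35, 15:15–15:45, 16:05–16:50.
Zheng ∩ Keiko ∩ Liang ∩ Kira ∩ Gita: 11:25–11:35, 15:15–15:45, 16:05–16:50.
Zheng ∩ Keiko ∩ Liang ∩ Kira ∩ Gita ∩ Sven: 11:25–11:35, 15:15–15:45, 16:15–16:25, 16:40–16:50.
Restricted to 10:20–16:00: 11:25–11:35, 15:15–15:45.
Windows ≥ 20 min: 15:15–15:45.
Latest start in the last window 15:15–15:45 is 15:45 − 20 min = 15:25.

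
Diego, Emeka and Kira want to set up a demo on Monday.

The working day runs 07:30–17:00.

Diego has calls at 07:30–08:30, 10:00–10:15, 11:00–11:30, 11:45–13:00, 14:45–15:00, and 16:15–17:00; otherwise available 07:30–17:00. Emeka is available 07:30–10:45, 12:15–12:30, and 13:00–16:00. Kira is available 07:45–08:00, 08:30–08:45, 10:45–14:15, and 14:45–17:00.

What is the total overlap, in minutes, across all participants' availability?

150 minutes

Diego free within 07:30–17:00: 08:30–10:00, 10:15–11:00, 11:30–11:45, 13:00–14:45, 15:00–16:15.
Diego ∩ Emeka: 08:30–10:00, 10:15–10:45, 13:00–14:45, 15:00–16:00.
Diego ∩ Emeka ∩ Kira: 08:30–08:45, 13:00–14:15, 15:00–16:00.
Total common minutes: 15 + 75 + 60 = 150.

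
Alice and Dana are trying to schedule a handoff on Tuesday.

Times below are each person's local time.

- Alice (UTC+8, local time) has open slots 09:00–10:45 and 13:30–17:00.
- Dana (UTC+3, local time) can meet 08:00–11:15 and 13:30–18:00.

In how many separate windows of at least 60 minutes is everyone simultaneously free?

1

Alice → UTC: 01:00–02:45, 05:30–09:00.
Dana → UTC: 05:00–08:15, 10:30–15:00.
Alice ∩ Dana: 05:30–08:15.
Windows ≥ 60 min: 05:30–08:15.
That's 1 window.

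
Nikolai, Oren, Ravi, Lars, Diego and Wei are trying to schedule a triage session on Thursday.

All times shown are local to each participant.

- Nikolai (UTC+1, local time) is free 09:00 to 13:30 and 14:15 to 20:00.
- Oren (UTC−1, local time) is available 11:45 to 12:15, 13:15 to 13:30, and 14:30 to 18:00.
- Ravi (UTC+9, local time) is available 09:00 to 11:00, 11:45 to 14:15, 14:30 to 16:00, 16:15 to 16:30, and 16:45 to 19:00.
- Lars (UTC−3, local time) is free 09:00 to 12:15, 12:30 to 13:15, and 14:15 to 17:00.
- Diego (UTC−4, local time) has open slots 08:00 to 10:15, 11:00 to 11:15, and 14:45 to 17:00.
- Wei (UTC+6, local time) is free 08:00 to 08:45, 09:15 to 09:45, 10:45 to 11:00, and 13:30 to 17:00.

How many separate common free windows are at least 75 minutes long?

0

Nikolai → UTC: 08:00–12:30, 13:15–19:00.
Oren → UTC: 12:45–13:15, 14:15–14:30, 15:30–19:00.
Ravi → UTC: 00:00–02:00, 02:45–05:15, 05:30–07:00, 07:15–07:30, 07:45–10:00.
Lars → UTC: 12:00–15:15, 15:30–16:15, 17:15–20:00.
Diego → UTC: 12:00–14:15, 15:00–15:15, 18:45–21:00.
Wei → UTC: 02:00–02:45, 03:15–03:45, 04:45–05:00, 07:30–11:00.
Nikolai ∩ Oren: 14:15–14:30, 15:30–19:00.
Nikolai ∩ Oren ∩ Ravi: (none).
Nikolai ∩ Oren ∩ Ravi ∩ Lars: (none).
Nikolai ∩ Oren ∩ Ravi ∩ Lars ∩ Diego: (none).
Nikolai ∩ Oren ∩ Ravi ∩ Lars ∩ Diego ∩ Wei: (none).
Windows ≥ 75 min: (none).
That's 0 windows.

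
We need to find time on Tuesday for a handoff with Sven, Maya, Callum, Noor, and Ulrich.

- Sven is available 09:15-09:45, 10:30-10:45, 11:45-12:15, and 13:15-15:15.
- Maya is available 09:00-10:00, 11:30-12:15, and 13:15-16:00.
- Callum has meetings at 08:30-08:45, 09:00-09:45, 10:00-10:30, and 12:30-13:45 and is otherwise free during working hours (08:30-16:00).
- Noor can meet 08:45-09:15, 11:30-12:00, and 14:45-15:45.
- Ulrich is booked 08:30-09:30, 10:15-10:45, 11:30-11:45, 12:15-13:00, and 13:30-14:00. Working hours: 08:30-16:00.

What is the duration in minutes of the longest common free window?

Callum free within 08:30–16:00: 08:45–09:00, 09:45–10:00, 10:30–12:30, 13:45–16:00.
Ulrich free within 08:30–16:00: 09:30–10:15, 10:45–11:30, 11:45–12:15, 13:00–13:30, 14:00–16:00.
Sven ∩ Maya: 09:15–09:45, 11:45–12:15, 13:15–15:15.
Sven ∩ Maya ∩ Callum: 11:45–12:15, 13:45–15:15.
Sven ∩ Maya ∩ Callum ∩ Noor: 11:45–12:00, 14:45–15:15.
Sven ∩ Maya ∩ Callum ∩ Noor ∩ Ulrich: 11:45–12:00, 14:45–15:15.
Common window lengths: 15, 30 min; longest is 30.

30 minutes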